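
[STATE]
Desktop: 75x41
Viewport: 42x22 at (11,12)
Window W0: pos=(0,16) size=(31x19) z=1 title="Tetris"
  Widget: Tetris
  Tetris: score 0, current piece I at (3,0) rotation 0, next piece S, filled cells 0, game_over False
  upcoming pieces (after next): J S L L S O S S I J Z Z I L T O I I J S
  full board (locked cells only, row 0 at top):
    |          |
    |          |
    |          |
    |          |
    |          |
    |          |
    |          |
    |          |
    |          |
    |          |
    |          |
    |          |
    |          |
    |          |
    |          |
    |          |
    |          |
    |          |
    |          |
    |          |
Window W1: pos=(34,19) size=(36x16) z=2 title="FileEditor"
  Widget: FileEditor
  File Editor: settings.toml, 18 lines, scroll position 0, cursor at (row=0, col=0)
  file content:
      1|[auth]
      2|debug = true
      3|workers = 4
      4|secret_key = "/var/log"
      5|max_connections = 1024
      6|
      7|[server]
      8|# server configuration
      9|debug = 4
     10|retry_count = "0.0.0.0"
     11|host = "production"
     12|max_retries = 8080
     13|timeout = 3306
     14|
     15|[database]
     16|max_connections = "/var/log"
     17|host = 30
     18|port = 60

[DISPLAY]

                                          
                                          
                                          
                                          
━━━━━━━━━━━━━━━━━━━┓                      
                   ┃                      
───────────────────┨                      
│Next:             ┃   ┏━━━━━━━━━━━━━━━━━━
│ ░░               ┃   ┃ FileEditor       
│░░                ┃   ┠──────────────────
│                  ┃   ┃█auth]            
│                  ┃   ┃debug = true      
│                  ┃   ┃workers = 4       
│Score:            ┃   ┃secret_key = "/var
│0                 ┃   ┃max_connections = 
│                  ┃   ┃                  
│                  ┃   ┃[server]          
│                  ┃   ┃# server configura
│                  ┃   ┃debug = 4         
│                  ┃   ┃retry_count = "0.0
│                  ┃   ┃host = "production
│                  ┃   ┃max_retries = 8080


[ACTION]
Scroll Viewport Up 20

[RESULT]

                                          
                                          
                                          
                                          
                                          
                                          
                                          
                                          
                                          
                                          
                                          
                                          
                                          
                                          
                                          
                                          
━━━━━━━━━━━━━━━━━━━┓                      
                   ┃                      
───────────────────┨                      
│Next:             ┃   ┏━━━━━━━━━━━━━━━━━━
│ ░░               ┃   ┃ FileEditor       
│░░                ┃   ┠──────────────────


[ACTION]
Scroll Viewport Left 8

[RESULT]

                                          
                                          
                                          
                                          
                                          
                                          
                                          
                                          
                                          
                                          
                                          
                                          
                                          
                                          
                                          
                                          
━━━━━━━━━━━━━━━━━━━━━━━━━━━┓              
etris                      ┃              
───────────────────────────┨              
        │Next:             ┃   ┏━━━━━━━━━━
        │ ░░               ┃   ┃ FileEdito
        │░░                ┃   ┠──────────


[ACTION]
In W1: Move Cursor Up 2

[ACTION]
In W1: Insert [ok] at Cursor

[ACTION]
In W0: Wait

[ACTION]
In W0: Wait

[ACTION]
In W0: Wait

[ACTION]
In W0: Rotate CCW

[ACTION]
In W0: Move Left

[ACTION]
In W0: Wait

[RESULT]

                                          
                                          
                                          
                                          
                                          
                                          
                                          
                                          
                                          
                                          
                                          
                                          
                                          
                                          
                                          
                                          
━━━━━━━━━━━━━━━━━━━━━━━━━━━┓              
etris                      ┃              
───────────────────────────┨              
█       │Next:             ┃   ┏━━━━━━━━━━
█       │ ░░               ┃   ┃ FileEdito
█       │░░                ┃   ┠──────────


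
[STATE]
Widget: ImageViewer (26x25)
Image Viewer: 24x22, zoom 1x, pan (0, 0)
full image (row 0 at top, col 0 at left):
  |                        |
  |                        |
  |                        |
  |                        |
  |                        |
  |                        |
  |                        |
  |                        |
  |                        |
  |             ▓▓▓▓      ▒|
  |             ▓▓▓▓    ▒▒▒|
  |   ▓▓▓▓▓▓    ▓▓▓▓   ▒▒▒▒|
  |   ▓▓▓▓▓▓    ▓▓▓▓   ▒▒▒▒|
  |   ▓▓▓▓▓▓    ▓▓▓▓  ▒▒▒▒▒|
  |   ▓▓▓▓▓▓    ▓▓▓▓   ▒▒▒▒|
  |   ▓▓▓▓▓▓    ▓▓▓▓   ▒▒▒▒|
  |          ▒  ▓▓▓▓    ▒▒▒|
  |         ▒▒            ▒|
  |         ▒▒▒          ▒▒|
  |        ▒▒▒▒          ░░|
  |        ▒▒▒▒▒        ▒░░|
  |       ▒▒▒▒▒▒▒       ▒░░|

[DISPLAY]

                          
                          
                          
                          
                          
                          
                          
                          
                          
             ▓▓▓▓      ▒  
             ▓▓▓▓    ▒▒▒  
   ▓▓▓▓▓▓    ▓▓▓▓   ▒▒▒▒  
   ▓▓▓▓▓▓    ▓▓▓▓   ▒▒▒▒  
   ▓▓▓▓▓▓    ▓▓▓▓  ▒▒▒▒▒  
   ▓▓▓▓▓▓    ▓▓▓▓   ▒▒▒▒  
   ▓▓▓▓▓▓    ▓▓▓▓   ▒▒▒▒  
          ▒  ▓▓▓▓    ▒▒▒  
         ▒▒            ▒  
         ▒▒▒          ▒▒  
        ▒▒▒▒          ░░  
        ▒▒▒▒▒        ▒░░  
       ▒▒▒▒▒▒▒       ▒░░  
                          
                          
                          


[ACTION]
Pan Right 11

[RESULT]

                          
                          
                          
                          
                          
                          
                          
                          
                          
  ▓▓▓▓      ▒             
  ▓▓▓▓    ▒▒▒             
  ▓▓▓▓   ▒▒▒▒             
  ▓▓▓▓   ▒▒▒▒             
  ▓▓▓▓  ▒▒▒▒▒             
  ▓▓▓▓   ▒▒▒▒             
  ▓▓▓▓   ▒▒▒▒             
  ▓▓▓▓    ▒▒▒             
            ▒             
▒          ▒▒             
▒          ░░             
▒▒        ▒░░             
▒▒▒       ▒░░             
                          
                          
                          


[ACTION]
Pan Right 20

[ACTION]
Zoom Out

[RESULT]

                          
                          
                          
                          
                          
                          
                          
                          
                          
                          
                          
                          
                          
                          
                          
                          
                          
                          
                          
                          
                          
                          
                          
                          
                          


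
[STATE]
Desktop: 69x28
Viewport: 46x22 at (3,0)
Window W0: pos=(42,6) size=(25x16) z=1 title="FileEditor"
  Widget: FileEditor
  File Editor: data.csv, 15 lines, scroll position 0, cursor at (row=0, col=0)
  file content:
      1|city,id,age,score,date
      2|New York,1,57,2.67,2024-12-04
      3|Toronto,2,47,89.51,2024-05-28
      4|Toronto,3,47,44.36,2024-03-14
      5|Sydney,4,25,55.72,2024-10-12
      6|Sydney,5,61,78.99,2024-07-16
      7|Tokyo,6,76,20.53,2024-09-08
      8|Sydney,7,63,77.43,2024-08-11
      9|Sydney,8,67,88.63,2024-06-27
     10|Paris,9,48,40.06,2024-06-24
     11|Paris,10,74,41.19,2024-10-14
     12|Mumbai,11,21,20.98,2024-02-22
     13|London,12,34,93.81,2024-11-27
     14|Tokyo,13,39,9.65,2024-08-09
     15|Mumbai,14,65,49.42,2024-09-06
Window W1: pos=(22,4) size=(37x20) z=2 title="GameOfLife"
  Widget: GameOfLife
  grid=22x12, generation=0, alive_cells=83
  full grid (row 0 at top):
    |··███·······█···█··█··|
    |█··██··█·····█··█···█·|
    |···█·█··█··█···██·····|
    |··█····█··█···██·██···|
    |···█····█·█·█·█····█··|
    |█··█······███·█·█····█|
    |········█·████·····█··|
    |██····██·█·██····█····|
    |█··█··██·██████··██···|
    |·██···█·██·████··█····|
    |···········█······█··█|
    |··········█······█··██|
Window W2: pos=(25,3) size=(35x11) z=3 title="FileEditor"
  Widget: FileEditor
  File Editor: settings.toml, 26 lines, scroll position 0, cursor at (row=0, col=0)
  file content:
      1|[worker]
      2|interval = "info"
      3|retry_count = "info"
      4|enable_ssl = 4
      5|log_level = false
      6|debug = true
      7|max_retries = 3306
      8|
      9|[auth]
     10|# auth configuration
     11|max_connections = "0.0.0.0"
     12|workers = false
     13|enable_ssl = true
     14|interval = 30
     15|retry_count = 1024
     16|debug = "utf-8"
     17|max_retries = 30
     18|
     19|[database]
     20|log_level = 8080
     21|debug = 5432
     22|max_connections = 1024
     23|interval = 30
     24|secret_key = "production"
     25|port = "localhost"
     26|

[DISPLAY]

                                              
                                              
                                              
                      ┏━━━━━━━━━━━━━━━━━━━━━━━
                   ┏━━┃ FileEditor            
                   ┃ G┠───────────────────────
                   ┠──┃█worker]               
                   ┃Ge┃interval = "info"      
                   ┃··┃retry_count = "info"   
                   ┃█·┃enable_ssl = 4         
                   ┃··┃log_level = false      
                   ┃··┃debug = true           
                   ┃··┃max_retries = 3306     
                   ┃█·┗━━━━━━━━━━━━━━━━━━━━━━━
                   ┃········█·████·····█··    
                   ┃██····██·█·██····█····    
                   ┃█··█··██·██████··██···    
                   ┃·██···█·██·████··█····    
                   ┃···········█······█··█    
                   ┃··········█······█··██    
                   ┃                          
                   ┃                          


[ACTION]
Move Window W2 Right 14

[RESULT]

                                              
                                              
                                              
                               ┏━━━━━━━━━━━━━━
                   ┏━━━━━━━━━━━┃ FileEditor   
                   ┃ GameOfLife┠──────────────
                   ┠───────────┃█worker]      
                   ┃Gen: 0     ┃interval = "in
                   ┃··███······┃retry_count = 
                   ┃█··██··█···┃enable_ssl = 4
                   ┃···█·█··█··┃log_level = fa
                   ┃··█····█··█┃debug = true  
                   ┃···█····█·█┃max_retries = 
                   ┃█··█······█┗━━━━━━━━━━━━━━
                   ┃········█·████·····█··    
                   ┃██····██·█·██····█····    
                   ┃█··█··██·██████··██···    
                   ┃·██···█·██·████··█····    
                   ┃···········█······█··█    
                   ┃··········█······█··██    
                   ┃                          
                   ┃                          


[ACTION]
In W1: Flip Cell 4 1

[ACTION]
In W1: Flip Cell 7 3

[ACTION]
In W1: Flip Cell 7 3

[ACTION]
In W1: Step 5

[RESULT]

                                              
                                              
                                              
                               ┏━━━━━━━━━━━━━━
                   ┏━━━━━━━━━━━┃ FileEditor   
                   ┃ GameOfLife┠──────────────
                   ┠───────────┃█worker]      
                   ┃Gen: 5     ┃interval = "in
                   ┃···········┃retry_count = 
                   ┃··██·····█·┃enable_ssl = 4
                   ┃··█······█·┃log_level = fa
                   ┃····██··█··┃debug = true  
                   ┃···█···█···┃max_retries = 
                   ┃····█·██···┗━━━━━━━━━━━━━━
                   ┃····█···█···█·█····█··    
                   ┃·····█··█··█··········    
                   ┃·····█████·█····██·█··    
                   ┃·········█████·██·█···    
                   ┃·········██···██······    
                   ┃······················    
                   ┃                          
                   ┃                          


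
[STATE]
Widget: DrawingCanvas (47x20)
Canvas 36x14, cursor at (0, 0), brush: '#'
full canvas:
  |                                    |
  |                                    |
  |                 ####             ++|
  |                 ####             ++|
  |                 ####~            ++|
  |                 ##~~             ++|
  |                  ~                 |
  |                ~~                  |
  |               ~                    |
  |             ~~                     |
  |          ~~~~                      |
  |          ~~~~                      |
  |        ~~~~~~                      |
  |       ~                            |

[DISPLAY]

+                                              
                                               
                 ####             ++           
                 ####             ++           
                 ####~            ++           
                 ##~~             ++           
                  ~                            
                ~~                             
               ~                               
             ~~                                
          ~~~~                                 
          ~~~~                                 
        ~~~~~~                                 
       ~                                       
                                               
                                               
                                               
                                               
                                               
                                               


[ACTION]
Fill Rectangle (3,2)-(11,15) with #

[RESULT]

+                                              
                                               
                 ####             ++           
  ############## ####             ++           
  ############## ####~            ++           
  ############## ##~~             ++           
  ##############  ~                            
  ##############~~                             
  ##############                               
  ##############                               
  ##############                               
  ##############                               
        ~~~~~~                                 
       ~                                       
                                               
                                               
                                               
                                               
                                               
                                               


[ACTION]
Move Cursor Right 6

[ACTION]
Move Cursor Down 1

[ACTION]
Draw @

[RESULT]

                                               
      @                                        
                 ####             ++           
  ############## ####             ++           
  ############## ####~            ++           
  ############## ##~~             ++           
  ##############  ~                            
  ##############~~                             
  ##############                               
  ##############                               
  ##############                               
  ##############                               
        ~~~~~~                                 
       ~                                       
                                               
                                               
                                               
                                               
                                               
                                               


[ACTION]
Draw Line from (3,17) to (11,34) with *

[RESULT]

                                               
      @                                        
                 ####             ++           
  ############## **##             ++           
  ############## ##**~            ++           
  ############## ##~~**           ++           
  ##############  ~    **                      
  ##############~~       **                    
  ##############           **                  
  ##############             **                
  ##############               **              
  ##############                 **            
        ~~~~~~                                 
       ~                                       
                                               
                                               
                                               
                                               
                                               
                                               


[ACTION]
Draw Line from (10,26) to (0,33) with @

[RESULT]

                                 @             
      @                         @              
                 ####           @ ++           
  ############## **##          @  ++           
  ############## ##**~        @   ++           
  ############## ##~~**      @    ++           
  ##############  ~    **    @                 
  ##############~~       ** @                  
  ##############           @*                  
  ##############           @ **                
  ##############          @    **              
  ##############                 **            
        ~~~~~~                                 
       ~                                       
                                               
                                               
                                               
                                               
                                               
                                               


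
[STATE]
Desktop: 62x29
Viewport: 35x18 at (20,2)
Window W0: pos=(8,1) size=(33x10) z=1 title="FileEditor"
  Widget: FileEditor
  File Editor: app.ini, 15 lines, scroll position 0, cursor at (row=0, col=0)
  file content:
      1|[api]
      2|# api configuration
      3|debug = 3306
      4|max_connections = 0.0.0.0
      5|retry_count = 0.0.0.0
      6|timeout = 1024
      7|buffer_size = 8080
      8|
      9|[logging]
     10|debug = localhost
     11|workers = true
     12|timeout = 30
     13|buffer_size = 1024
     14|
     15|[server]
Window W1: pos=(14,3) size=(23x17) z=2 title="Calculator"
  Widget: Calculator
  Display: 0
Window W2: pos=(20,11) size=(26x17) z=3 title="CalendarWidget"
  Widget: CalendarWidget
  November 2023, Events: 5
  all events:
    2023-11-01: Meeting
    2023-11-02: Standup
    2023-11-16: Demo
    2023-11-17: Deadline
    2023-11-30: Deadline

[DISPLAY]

                    ┃              
━━━━━━━━━━━━━━━━┓───┨              
ulator          ┃  ▲┃              
────────────────┨  █┃              
               0┃  ░┃              
───┬───┬───┐    ┃  ░┃              
 8 │ 9 │ ÷ │    ┃  ░┃              
───┼───┼───┤    ┃  ▼┃              
 5 │ 6 │ × │    ┃━━━┛              
┏━━━━━━━━━━━━━━━━━━━━━━━━┓         
┃ CalendarWidget         ┃         
┠────────────────────────┨         
┃     November 2023      ┃         
┃Mo Tu We Th Fr Sa Su    ┃         
┃       1*  2*  3  4  5  ┃         
┃ 6  7  8  9 10 11 12    ┃         
┃13 14 15 16* 17* 18 19  ┃         
┃20 21 22 23 24 25 26    ┃         


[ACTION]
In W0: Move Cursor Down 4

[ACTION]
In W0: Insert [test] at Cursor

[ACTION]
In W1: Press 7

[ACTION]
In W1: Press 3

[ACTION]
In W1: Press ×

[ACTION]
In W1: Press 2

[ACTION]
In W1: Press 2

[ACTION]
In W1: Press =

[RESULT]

                    ┃              
━━━━━━━━━━━━━━━━┓───┨              
ulator          ┃  ▲┃              
────────────────┨  █┃              
            1606┃  ░┃              
───┬───┬───┐    ┃  ░┃              
 8 │ 9 │ ÷ │    ┃  ░┃              
───┼───┼───┤    ┃  ▼┃              
 5 │ 6 │ × │    ┃━━━┛              
┏━━━━━━━━━━━━━━━━━━━━━━━━┓         
┃ CalendarWidget         ┃         
┠────────────────────────┨         
┃     November 2023      ┃         
┃Mo Tu We Th Fr Sa Su    ┃         
┃       1*  2*  3  4  5  ┃         
┃ 6  7  8  9 10 11 12    ┃         
┃13 14 15 16* 17* 18 19  ┃         
┃20 21 22 23 24 25 26    ┃         


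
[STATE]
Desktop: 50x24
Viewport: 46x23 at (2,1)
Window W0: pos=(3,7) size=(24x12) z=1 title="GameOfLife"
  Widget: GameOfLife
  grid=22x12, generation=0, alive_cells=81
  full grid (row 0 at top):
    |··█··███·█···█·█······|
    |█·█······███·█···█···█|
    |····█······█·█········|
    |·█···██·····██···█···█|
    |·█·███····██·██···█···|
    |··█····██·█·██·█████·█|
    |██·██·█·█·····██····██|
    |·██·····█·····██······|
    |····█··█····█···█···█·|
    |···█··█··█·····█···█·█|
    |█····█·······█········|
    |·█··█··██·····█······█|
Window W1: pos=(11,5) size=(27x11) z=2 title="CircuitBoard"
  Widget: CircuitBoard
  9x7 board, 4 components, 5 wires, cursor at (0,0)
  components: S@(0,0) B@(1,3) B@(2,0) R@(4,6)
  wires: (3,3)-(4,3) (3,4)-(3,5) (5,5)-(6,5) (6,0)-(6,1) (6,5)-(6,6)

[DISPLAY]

                                              
                                              
                                              
                                              
         ┏━━━━━━━━━━━━━━━━━━━━━━━━━┓          
         ┃ CircuitBoard            ┃          
 ┏━━━━━━━┠─────────────────────────┨          
 ┃ GameOf┃   0 1 2 3 4 5 6 7 8     ┃          
 ┠───────┃0  [S]                   ┃          
 ┃Gen: 0 ┃                         ┃          
 ┃····█··┃1               B        ┃          
 ┃·█···██┃                         ┃          
 ┃·█·███·┃2   B                    ┃          
 ┃··█····┃                         ┃          
 ┃██·██·█┗━━━━━━━━━━━━━━━━━━━━━━━━━┛          
 ┃·██·····█·····██······┃                     
 ┃····█··█····█···█···█·┃                     
 ┗━━━━━━━━━━━━━━━━━━━━━━┛                     
                                              
                                              
                                              
                                              
                                              


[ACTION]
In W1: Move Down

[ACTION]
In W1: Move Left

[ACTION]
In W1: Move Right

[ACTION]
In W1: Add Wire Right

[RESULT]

                                              
                                              
                                              
                                              
         ┏━━━━━━━━━━━━━━━━━━━━━━━━━┓          
         ┃ CircuitBoard            ┃          
 ┏━━━━━━━┠─────────────────────────┨          
 ┃ GameOf┃   0 1 2 3 4 5 6 7 8     ┃          
 ┠───────┃0   S                    ┃          
 ┃Gen: 0 ┃                         ┃          
 ┃····█··┃1      [.]─ ·   B        ┃          
 ┃·█···██┃                         ┃          
 ┃·█·███·┃2   B                    ┃          
 ┃··█····┃                         ┃          
 ┃██·██·█┗━━━━━━━━━━━━━━━━━━━━━━━━━┛          
 ┃·██·····█·····██······┃                     
 ┃····█··█····█···█···█·┃                     
 ┗━━━━━━━━━━━━━━━━━━━━━━┛                     
                                              
                                              
                                              
                                              
                                              


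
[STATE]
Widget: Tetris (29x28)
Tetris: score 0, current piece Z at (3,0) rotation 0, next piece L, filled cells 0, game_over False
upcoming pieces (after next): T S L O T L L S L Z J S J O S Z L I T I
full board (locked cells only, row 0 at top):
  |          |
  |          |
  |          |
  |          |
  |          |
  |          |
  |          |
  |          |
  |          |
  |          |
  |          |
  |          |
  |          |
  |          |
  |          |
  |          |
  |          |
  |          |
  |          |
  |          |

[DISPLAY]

   ▓▓     │Next:             
    ▓▓    │  ▒               
          │▒▒▒               
          │                  
          │                  
          │                  
          │Score:            
          │0                 
          │                  
          │                  
          │                  
          │                  
          │                  
          │                  
          │                  
          │                  
          │                  
          │                  
          │                  
          │                  
          │                  
          │                  
          │                  
          │                  
          │                  
          │                  
          │                  
          │                  


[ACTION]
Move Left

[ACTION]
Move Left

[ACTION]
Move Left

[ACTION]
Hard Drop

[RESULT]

     ▒    │Next:             
   ▒▒▒    │ ▒                
          │▒▒▒               
          │                  
          │                  
          │                  
          │Score:            
          │0                 
          │                  
          │                  
          │                  
          │                  
          │                  
          │                  
          │                  
          │                  
          │                  
          │                  
▓▓        │                  
 ▓▓       │                  
          │                  
          │                  
          │                  
          │                  
          │                  
          │                  
          │                  
          │                  


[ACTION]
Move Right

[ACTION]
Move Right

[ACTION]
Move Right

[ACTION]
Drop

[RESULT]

          │Next:             
        ▒ │ ▒                
      ▒▒▒ │▒▒▒               
          │                  
          │                  
          │                  
          │Score:            
          │0                 
          │                  
          │                  
          │                  
          │                  
          │                  
          │                  
          │                  
          │                  
          │                  
          │                  
▓▓        │                  
 ▓▓       │                  
          │                  
          │                  
          │                  
          │                  
          │                  
          │                  
          │                  
          │                  


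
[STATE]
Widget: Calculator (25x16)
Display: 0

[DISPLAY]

                        0
┌───┬───┬───┬───┐        
│ 7 │ 8 │ 9 │ ÷ │        
├───┼───┼───┼───┤        
│ 4 │ 5 │ 6 │ × │        
├───┼───┼───┼───┤        
│ 1 │ 2 │ 3 │ - │        
├───┼───┼───┼───┤        
│ 0 │ . │ = │ + │        
├───┼───┼───┼───┤        
│ C │ MC│ MR│ M+│        
└───┴───┴───┴───┘        
                         
                         
                         
                         


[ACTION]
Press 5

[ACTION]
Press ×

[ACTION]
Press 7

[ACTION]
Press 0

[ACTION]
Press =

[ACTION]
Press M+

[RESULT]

                      350
┌───┬───┬───┬───┐        
│ 7 │ 8 │ 9 │ ÷ │        
├───┼───┼───┼───┤        
│ 4 │ 5 │ 6 │ × │        
├───┼───┼───┼───┤        
│ 1 │ 2 │ 3 │ - │        
├───┼───┼───┼───┤        
│ 0 │ . │ = │ + │        
├───┼───┼───┼───┤        
│ C │ MC│ MR│ M+│        
└───┴───┴───┴───┘        
                         
                         
                         
                         


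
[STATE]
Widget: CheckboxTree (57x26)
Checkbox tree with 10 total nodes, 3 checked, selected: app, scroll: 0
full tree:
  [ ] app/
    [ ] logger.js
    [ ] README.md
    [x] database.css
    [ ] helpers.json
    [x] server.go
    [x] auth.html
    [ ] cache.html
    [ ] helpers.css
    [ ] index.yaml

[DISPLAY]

>[-] app/                                                
   [ ] logger.js                                         
   [ ] README.md                                         
   [x] database.css                                      
   [ ] helpers.json                                      
   [x] server.go                                         
   [x] auth.html                                         
   [ ] cache.html                                        
   [ ] helpers.css                                       
   [ ] index.yaml                                        
                                                         
                                                         
                                                         
                                                         
                                                         
                                                         
                                                         
                                                         
                                                         
                                                         
                                                         
                                                         
                                                         
                                                         
                                                         
                                                         


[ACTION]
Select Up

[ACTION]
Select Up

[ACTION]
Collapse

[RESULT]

>[-] app/                                                
                                                         
                                                         
                                                         
                                                         
                                                         
                                                         
                                                         
                                                         
                                                         
                                                         
                                                         
                                                         
                                                         
                                                         
                                                         
                                                         
                                                         
                                                         
                                                         
                                                         
                                                         
                                                         
                                                         
                                                         
                                                         


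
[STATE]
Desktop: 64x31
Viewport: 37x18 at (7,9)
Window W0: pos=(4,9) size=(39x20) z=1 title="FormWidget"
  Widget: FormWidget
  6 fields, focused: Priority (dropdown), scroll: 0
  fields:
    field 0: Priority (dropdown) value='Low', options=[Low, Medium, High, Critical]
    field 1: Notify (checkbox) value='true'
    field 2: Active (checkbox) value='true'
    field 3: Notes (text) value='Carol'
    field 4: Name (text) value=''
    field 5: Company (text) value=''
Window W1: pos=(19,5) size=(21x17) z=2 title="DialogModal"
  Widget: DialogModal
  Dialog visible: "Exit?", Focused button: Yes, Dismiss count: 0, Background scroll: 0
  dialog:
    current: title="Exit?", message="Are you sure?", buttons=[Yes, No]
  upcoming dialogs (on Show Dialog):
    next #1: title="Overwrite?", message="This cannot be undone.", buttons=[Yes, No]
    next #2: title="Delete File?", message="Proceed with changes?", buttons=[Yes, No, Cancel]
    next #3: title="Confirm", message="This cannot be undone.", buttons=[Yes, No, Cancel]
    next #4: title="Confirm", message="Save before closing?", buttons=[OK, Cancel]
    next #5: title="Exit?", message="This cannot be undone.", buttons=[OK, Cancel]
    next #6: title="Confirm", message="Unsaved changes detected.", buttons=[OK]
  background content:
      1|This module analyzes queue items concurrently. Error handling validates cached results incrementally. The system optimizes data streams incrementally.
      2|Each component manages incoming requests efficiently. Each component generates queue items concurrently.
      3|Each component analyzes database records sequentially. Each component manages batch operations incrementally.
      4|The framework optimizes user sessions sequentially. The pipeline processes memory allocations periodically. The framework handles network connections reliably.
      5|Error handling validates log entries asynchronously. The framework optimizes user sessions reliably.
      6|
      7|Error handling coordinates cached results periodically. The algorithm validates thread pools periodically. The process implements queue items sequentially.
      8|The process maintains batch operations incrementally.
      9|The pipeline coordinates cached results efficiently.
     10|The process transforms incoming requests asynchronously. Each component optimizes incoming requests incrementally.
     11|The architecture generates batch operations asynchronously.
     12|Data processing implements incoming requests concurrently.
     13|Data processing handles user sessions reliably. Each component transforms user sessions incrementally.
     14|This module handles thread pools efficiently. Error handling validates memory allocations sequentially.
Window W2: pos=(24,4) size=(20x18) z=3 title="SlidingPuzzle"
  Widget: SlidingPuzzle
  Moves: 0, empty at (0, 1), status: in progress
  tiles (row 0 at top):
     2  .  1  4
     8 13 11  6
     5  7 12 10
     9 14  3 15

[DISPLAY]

━━━━━━━━━━━━┃Each┃├────┼────┼────┼──┃
ormWidget   ┃Each┃│  8 │ 13 │ 11 │  ┃
────────────┃The ┃├────┼────┼────┼──┃
Priority:   ┃Er┌─┃│  5 │  7 │ 12 │ 1┃
Notify:     ┃  │ ┃├────┼────┼────┼──┃
Active:     ┃Er│A┃│  9 │ 14 │  3 │ 1┃
Notes:      ┃Th│ ┃└────┴────┴────┴──┃
Name:       ┃Th└─┃Moves: 0          ┃
Company:    ┃The ┃                  ┃
            ┃The ┃                  ┃
            ┃Data┃                  ┃
            ┃Data┃                  ┃
            ┗━━━━┗━━━━━━━━━━━━━━━━━━┛
                                   ┃ 
                                   ┃ 
                                   ┃ 
                                   ┃ 
                                   ┃ 


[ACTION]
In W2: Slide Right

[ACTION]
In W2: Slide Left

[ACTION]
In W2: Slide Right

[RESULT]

━━━━━━━━━━━━┃Each┃├────┼────┼────┼──┃
ormWidget   ┃Each┃│  8 │ 13 │ 11 │  ┃
────────────┃The ┃├────┼────┼────┼──┃
Priority:   ┃Er┌─┃│  5 │  7 │ 12 │ 1┃
Notify:     ┃  │ ┃├────┼────┼────┼──┃
Active:     ┃Er│A┃│  9 │ 14 │  3 │ 1┃
Notes:      ┃Th│ ┃└────┴────┴────┴──┃
Name:       ┃Th└─┃Moves: 3          ┃
Company:    ┃The ┃                  ┃
            ┃The ┃                  ┃
            ┃Data┃                  ┃
            ┃Data┃                  ┃
            ┗━━━━┗━━━━━━━━━━━━━━━━━━┛
                                   ┃ 
                                   ┃ 
                                   ┃ 
                                   ┃ 
                                   ┃ 


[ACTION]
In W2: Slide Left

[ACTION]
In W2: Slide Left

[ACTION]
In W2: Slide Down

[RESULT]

━━━━━━━━━━━━┃Each┃├────┼────┼────┼──┃
ormWidget   ┃Each┃│  8 │ 13 │ 11 │  ┃
────────────┃The ┃├────┼────┼────┼──┃
Priority:   ┃Er┌─┃│  5 │  7 │ 12 │ 1┃
Notify:     ┃  │ ┃├────┼────┼────┼──┃
Active:     ┃Er│A┃│  9 │ 14 │  3 │ 1┃
Notes:      ┃Th│ ┃└────┴────┴────┴──┃
Name:       ┃Th└─┃Moves: 5          ┃
Company:    ┃The ┃                  ┃
            ┃The ┃                  ┃
            ┃Data┃                  ┃
            ┃Data┃                  ┃
            ┗━━━━┗━━━━━━━━━━━━━━━━━━┛
                                   ┃ 
                                   ┃ 
                                   ┃ 
                                   ┃ 
                                   ┃ 
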